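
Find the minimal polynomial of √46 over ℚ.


√46 satisfies x² - 46 = 0, irreducible over ℚ since 46 is squarefree

Minimal polynomial: x² - 46


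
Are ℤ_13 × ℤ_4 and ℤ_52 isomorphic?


Comparing ℤ_13 × ℤ_4 and ℤ_52:
gcd(13,4) = 1, so ℤ_13 × ℤ_4 ≅ ℤ_52 (CRT)

Yes, ℤ_13 × ℤ_4 ≅ ℤ_52


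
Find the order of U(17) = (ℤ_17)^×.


U(n) is the group of units mod n; |U(n)| = φ(n)
|U(17)| = φ(17) = 16

|U(17) = (ℤ_17)^×| = 16


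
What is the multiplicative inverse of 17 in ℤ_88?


Use the extended Euclidean algorithm to write 1 = 17·s + 88·t; then s mod 88 is the inverse.
Euclidean algorithm:
  17 = 0·88 + 17
  88 = 5·17 + 3
  17 = 5·3 + 2
  3 = 1·2 + 1
  2 = 2·1 + 0
gcd(17,88) = 1
Back-substitution gives: 17·(-31) + 88·(6) = 1
So 17⁻¹ ≡ -31 ≡ 57 (mod 88)
Check: 17 × 57 = 969 ≡ 1 (mod 88) ✓

17⁻¹ ≡ 57 (mod 88)


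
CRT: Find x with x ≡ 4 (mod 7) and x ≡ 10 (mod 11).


m₁ = 7, m₂ = 11, gcd = 1, so CRT applies. M = m₁·m₂ = 77
Let M₁ = M/m₁ = 11, M₂ = M/m₂ = 7
Find y₁ ≡ M₁⁻¹ (mod m₁): 11⁻¹ ≡ 2 (mod 7)
Find y₂ ≡ M₂⁻¹ (mod m₂): 7⁻¹ ≡ 8 (mod 11)
x = a₁·M₁·y₁ + a₂·M₂·y₂ = 4·11·2 + 10·7·8 = 648
Reduce mod 77: x ≡ 32
Check: 32 mod 7 = 4 ✓, 32 mod 11 = 10 ✓

x ≡ 32 (mod 77)


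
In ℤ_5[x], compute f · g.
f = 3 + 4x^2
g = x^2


Expand and collect like terms; reduce coefficients mod 5:
x^0: 3·0 = 0 ≡ 0 (mod 5)
x^1: 3·0 + 0·0 = 0 ≡ 0 (mod 5)
x^2: 3·1 + 0·0 + 4·0 = 3 ≡ 3 (mod 5)
x^3: 0·1 + 4·0 = 0 ≡ 0 (mod 5)
x^4: 4·1 = 4 ≡ 4 (mod 5)
Result: 3x^2 + 4x^4

f · g = 3x^2 + 4x^4


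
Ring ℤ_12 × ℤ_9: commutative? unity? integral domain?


Direct product ring; commutative with unity (1,1); but (1,0)·(0,1) = (0,0) gives zero divisors, so not an integral domain
Commutative: Yes
Integral domain: No
Has unity: Yes

ℤ_12 × ℤ_9: Commutative=Yes, Unity=Yes


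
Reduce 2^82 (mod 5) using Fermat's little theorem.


Fermat's little theorem: if p is prime and gcd(a,p)=1, then a^(p-1) ≡ 1 (mod p)
p = 5 is prime, gcd(2,5) = 1
Reduce exponent: 82 mod 4 = 2
So 2^82 ≡ 2^2 (mod 5)
2^2 mod 5 = 4

2^82 ≡ 4 (mod 5)


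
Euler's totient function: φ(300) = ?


Factor n: 300 = 2^2 × 3 × 5^2
φ(n) = n · ∏(1 - 1/p) over distinct primes p | n
φ(300) = 300 · (1 - 1/2) · (1 - 1/3) · (1 - 1/5) = 80

φ(300) = 80


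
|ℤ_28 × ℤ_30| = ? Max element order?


|ℤ_28 × ℤ_30| = 28 × 30 = 840
Max element order = lcm(28,30) = 420
Cyclic? No (gcd=2)

|ℤ_28×ℤ_30| = 840, max element order = 420


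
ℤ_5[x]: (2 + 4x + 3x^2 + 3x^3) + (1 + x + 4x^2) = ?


Add coefficients mod 5:
x^0: 2 + 1 = 3 (mod 5)
x^1: 4 + 1 = 0 (mod 5)
x^2: 3 + 4 = 2 (mod 5)
x^3: 3 + 0 = 3 (mod 5)
Result: 3 + 2x^2 + 3x^3

f + g = 3 + 2x^2 + 3x^3


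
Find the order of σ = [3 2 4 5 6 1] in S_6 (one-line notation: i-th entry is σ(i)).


Cycle decomposition: (1 3 4 5 6)
Cycle lengths: 5
Order = lcm(5) = 5

ord(σ) = 5


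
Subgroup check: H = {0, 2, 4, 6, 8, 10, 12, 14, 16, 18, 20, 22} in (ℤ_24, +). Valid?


Subgroup test for H = {0, 2, 4, 6, 8, 10, 12, 14, 16, 18, 20, 22} in (ℤ_24, +):
(1) 0 ∈ H? Yes
(2) Closure: for all a,b ∈ H, (a+b) mod 24 ∈ H? Yes
(3) Inverses: for all a ∈ H, -a mod 24 ∈ H? Yes

Yes, H is a subgroup of ℤ_24


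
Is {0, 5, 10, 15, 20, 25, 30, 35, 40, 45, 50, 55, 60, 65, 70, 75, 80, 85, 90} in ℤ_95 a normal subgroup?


H = {0, 5, 10, 15, 20, 25, 30, 35, 40, 45, 50, 55, 60, 65, 70, 75, 80, 85, 90} in ℤ_95
ℤ_95 is abelian; every subgroup of an abelian group is normal

Yes, normal subgroup


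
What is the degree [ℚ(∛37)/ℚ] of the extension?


∛37 has minimal polynomial x³ - 37 (irreducible over ℚ since 37 is not a perfect cube)

[ℚ(∛37)/ℚ] = 3


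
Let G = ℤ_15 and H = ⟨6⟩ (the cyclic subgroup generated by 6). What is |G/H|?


|⟨6⟩| = n / gcd(6, 15) = 15 / 3 = 5
H is normal (ℤ_15 is abelian).
|G/H| = |G| / |H| = 15 / 5 = 3

|G/H| = 3


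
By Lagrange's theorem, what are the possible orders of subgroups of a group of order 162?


Lagrange's theorem: |H| divides |G|
|G| = 162
Divisors of 162: 1, 2, 3, 6, 9, 18, 27, 54, 81, 162

Possible subgroup orders: {1, 2, 3, 6, 9, 18, 27, 54, 81, 162}


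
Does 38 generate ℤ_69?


g generates ℤ_n iff gcd(g, n) = 1
gcd(38, 69) = 1
Since gcd = 1, 38 is a generator.

Yes, 38 generates ℤ_69


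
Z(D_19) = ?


Z(G) = {g ∈ G | gx = xg for all x ∈ G}
For odd n, Z(D_n) = {e}: no nontrivial rotation commutes with all reflections

Z(D_19) = {e}


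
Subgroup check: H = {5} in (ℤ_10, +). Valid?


Subgroup test for H = {5} in (ℤ_10, +):
(1) 0 ∈ H? No
(2) Closure: for all a,b ∈ H, (a+b) mod 10 ∈ H? No  [counterexample: 5 + 5 = 0 ∉ H]
(3) Inverses: for all a ∈ H, -a mod 10 ∈ H? Yes

No, H is not a subgroup of ℤ_10


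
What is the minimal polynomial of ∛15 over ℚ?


∛15 satisfies x³ - 15 = 0, irreducible over ℚ (no rational root; 15 is not a perfect cube)

Minimal polynomial: x³ - 15


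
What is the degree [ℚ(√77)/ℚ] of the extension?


√77 has minimal polynomial x² - 77 (irreducible over ℚ since 77 is squarefree)

[ℚ(√77)/ℚ] = 2


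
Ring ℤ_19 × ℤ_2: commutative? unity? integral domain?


Direct product ring; commutative with unity (1,1); but (1,0)·(0,1) = (0,0) gives zero divisors, so not an integral domain
Commutative: Yes
Integral domain: No
Has unity: Yes

ℤ_19 × ℤ_2: Commutative=Yes, Unity=Yes


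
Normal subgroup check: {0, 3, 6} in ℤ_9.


H = {0, 3, 6} in ℤ_9
ℤ_9 is abelian; every subgroup of an abelian group is normal

Yes, normal subgroup


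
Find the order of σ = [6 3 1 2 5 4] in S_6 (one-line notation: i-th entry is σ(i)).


Cycle decomposition: (1 6 4 2 3)
Cycle lengths: 5
Order = lcm(5) = 5

ord(σ) = 5


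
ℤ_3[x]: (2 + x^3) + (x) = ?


Add coefficients mod 3:
x^0: 2 + 0 = 2 (mod 3)
x^1: 0 + 1 = 1 (mod 3)
x^2: 0 + 0 = 0 (mod 3)
x^3: 1 + 0 = 1 (mod 3)
Result: 2 + x + x^3

f + g = 2 + x + x^3


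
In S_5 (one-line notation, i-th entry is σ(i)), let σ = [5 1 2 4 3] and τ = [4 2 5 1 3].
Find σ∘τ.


σ∘τ: apply τ first, then σ
1 →τ 4 →σ 4
2 →τ 2 →σ 1
3 →τ 5 →σ 3
4 →τ 1 →σ 5
5 →τ 3 →σ 2

σ∘τ = [4 1 3 5 2]


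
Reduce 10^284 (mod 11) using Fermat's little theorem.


Fermat's little theorem: if p is prime and gcd(a,p)=1, then a^(p-1) ≡ 1 (mod p)
p = 11 is prime, gcd(10,11) = 1
Reduce exponent: 284 mod 10 = 4
So 10^284 ≡ 10^4 (mod 11)
10^4 mod 11 = 1

10^284 ≡ 1 (mod 11)


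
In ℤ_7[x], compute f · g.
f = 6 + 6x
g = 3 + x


Expand and collect like terms; reduce coefficients mod 7:
x^0: 6·3 = 18 ≡ 4 (mod 7)
x^1: 6·1 + 6·3 = 24 ≡ 3 (mod 7)
x^2: 6·1 = 6 ≡ 6 (mod 7)
Result: 4 + 3x + 6x^2

f · g = 4 + 3x + 6x^2


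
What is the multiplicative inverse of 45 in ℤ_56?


Use the extended Euclidean algorithm to write 1 = 45·s + 56·t; then s mod 56 is the inverse.
Euclidean algorithm:
  45 = 0·56 + 45
  56 = 1·45 + 11
  45 = 4·11 + 1
  11 = 11·1 + 0
gcd(45,56) = 1
Back-substitution gives: 45·(5) + 56·(-4) = 1
So 45⁻¹ ≡ 5 ≡ 5 (mod 56)
Check: 45 × 5 = 225 ≡ 1 (mod 56) ✓

45⁻¹ ≡ 5 (mod 56)


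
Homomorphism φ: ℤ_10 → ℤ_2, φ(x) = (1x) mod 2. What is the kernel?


Kernel = preimage of identity
ker(φ) = {x ∈ ℤ_10 : 1x ≡ 0 (mod 2)}. Since 2 | 10, φ is well-defined. The kernel is the cyclic subgroup ⟨2⟩ of ℤ_10 (order 5), i.e. {0, 2, 4, 6, 8}

ker(φ) = {0, 2, 4, 6, 8}


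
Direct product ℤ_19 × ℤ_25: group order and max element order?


|ℤ_19 × ℤ_25| = 19 × 25 = 475
Max element order = lcm(19,25) = 475
Cyclic? Yes (gcd=1)

|ℤ_19×ℤ_25| = 475, max element order = 475


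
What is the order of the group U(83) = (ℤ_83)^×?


U(n) is the group of units mod n; |U(n)| = φ(n)
|U(83)| = φ(83) = 82

|U(83) = (ℤ_83)^×| = 82


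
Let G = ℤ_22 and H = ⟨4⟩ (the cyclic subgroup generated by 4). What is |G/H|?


|⟨4⟩| = n / gcd(4, 22) = 22 / 2 = 11
H is normal (ℤ_22 is abelian).
|G/H| = |G| / |H| = 22 / 11 = 2

|G/H| = 2


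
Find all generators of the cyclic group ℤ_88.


g generates ℤ_n iff gcd(g,n) = 1
Prime factors of 88: 2, 11
Generators are g ∈ {1,...,87} not divisible by any of these primes.
Generators: {1, 3, 5, 7, 9, 13, 15, 17, 19, 21, 23, 25, 27, 29, 31, 35, 37, 39, 41, 43, 45, 47, 49, 51, 53, 57, 59, 61, 63, 65, 67, 69, 71, 73, 75, 79, 81, 83, 85, 87}
Number of generators = φ(88) = 40

Generators of ℤ_88 = {1, 3, 5, 7, 9, 13, 15, 17, 19, 21, 23, 25, 27, 29, 31, 35, 37, 39, 41, 43, 45, 47, 49, 51, 53, 57, 59, 61, 63, 65, 67, 69, 71, 73, 75, 79, 81, 83, 85, 87}


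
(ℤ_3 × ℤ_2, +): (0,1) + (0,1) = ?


Operation: componentwise addition mod (3, 2)
(0,1) + (0,1) = ((a₁+b₁) mod 3, (a₂+b₂) mod 2) with a = (0,1), b = (0,1)

(0,1) + (0,1) = (0,0)


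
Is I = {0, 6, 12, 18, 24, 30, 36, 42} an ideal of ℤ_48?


Check ideal conditions for I = {0, 6, 12, 18, 24, 30, 36, 42} in ℤ_48:
(1) I is an additive subgroup? Yes
(2) For r ∈ ℤ_48 and a ∈ I: r·a ∈ I? Yes

Yes, I is an ideal of ℤ_48


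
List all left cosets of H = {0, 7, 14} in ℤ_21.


H = {0, 7, 14}, |H| = 3
Number of cosets = |G|/|H| = 21/3 = 7
0 + H = {0, 7, 14}
1 + H = {1, 8, 15}
2 + H = {2, 9, 16}
3 + H = {3, 10, 17}
4 + H = {4, 11, 18}
5 + H = {5, 12, 19}
6 + H = {6, 13, 20}

Cosets: 0+H={0,7,14}; 1+H={1,8,15}; 2+H={2,9,16}; 3+H={3,10,17}; 4+H={4,11,18}; 5+H={5,12,19}; 6+H={6,13,20}


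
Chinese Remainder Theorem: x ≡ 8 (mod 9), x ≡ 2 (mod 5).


m₁ = 9, m₂ = 5, gcd = 1, so CRT applies. M = m₁·m₂ = 45
Let M₁ = M/m₁ = 5, M₂ = M/m₂ = 9
Find y₁ ≡ M₁⁻¹ (mod m₁): 5⁻¹ ≡ 2 (mod 9)
Find y₂ ≡ M₂⁻¹ (mod m₂): 9⁻¹ ≡ 4 (mod 5)
x = a₁·M₁·y₁ + a₂·M₂·y₂ = 8·5·2 + 2·9·4 = 152
Reduce mod 45: x ≡ 17
Check: 17 mod 9 = 8 ✓, 17 mod 5 = 2 ✓

x ≡ 17 (mod 45)


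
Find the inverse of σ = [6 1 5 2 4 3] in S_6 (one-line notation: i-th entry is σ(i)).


To find σ⁻¹, swap domain and range:
σ(1) = 6 → σ⁻¹(6) = 1
σ(2) = 1 → σ⁻¹(1) = 2
σ(3) = 5 → σ⁻¹(5) = 3
σ(4) = 2 → σ⁻¹(2) = 4
σ(5) = 4 → σ⁻¹(4) = 5
σ(6) = 3 → σ⁻¹(3) = 6

σ⁻¹ = [2 4 6 5 3 1]


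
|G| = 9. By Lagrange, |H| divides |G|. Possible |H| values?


Lagrange's theorem: |H| divides |G|
|G| = 9
Divisors of 9: 1, 3, 9

Possible subgroup orders: {1, 3, 9}


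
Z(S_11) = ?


Z(G) = {g ∈ G | gx = xg for all x ∈ G}
S_n is non-abelian for n ≥ 3; Z(S_11) is trivial

Z(S_11) = {e}


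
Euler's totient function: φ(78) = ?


Factor n: 78 = 2 × 3 × 13
φ(n) = n · ∏(1 - 1/p) over distinct primes p | n
φ(78) = 78 · (1 - 1/2) · (1 - 1/3) · (1 - 1/13) = 24

φ(78) = 24


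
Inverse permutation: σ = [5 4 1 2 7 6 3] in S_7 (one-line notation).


To find σ⁻¹, swap domain and range:
σ(1) = 5 → σ⁻¹(5) = 1
σ(2) = 4 → σ⁻¹(4) = 2
σ(3) = 1 → σ⁻¹(1) = 3
σ(4) = 2 → σ⁻¹(2) = 4
σ(5) = 7 → σ⁻¹(7) = 5
σ(6) = 6 → σ⁻¹(6) = 6
σ(7) = 3 → σ⁻¹(3) = 7

σ⁻¹ = [3 4 7 2 1 6 5]


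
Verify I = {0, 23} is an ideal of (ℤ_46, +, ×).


Check ideal conditions for I = {0, 23} in ℤ_46:
(1) I is an additive subgroup? Yes
(2) For r ∈ ℤ_46 and a ∈ I: r·a ∈ I? Yes

Yes, I is an ideal of ℤ_46


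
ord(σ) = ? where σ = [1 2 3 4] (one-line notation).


Cycle decomposition: identity (all elements fixed)
Order = 1 (identity has order 1)

ord(σ) = 1


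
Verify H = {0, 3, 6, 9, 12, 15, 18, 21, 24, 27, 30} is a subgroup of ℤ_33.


Subgroup test for H = {0, 3, 6, 9, 12, 15, 18, 21, 24, 27, 30} in (ℤ_33, +):
(1) 0 ∈ H? Yes
(2) Closure: for all a,b ∈ H, (a+b) mod 33 ∈ H? Yes
(3) Inverses: for all a ∈ H, -a mod 33 ∈ H? Yes

Yes, H is a subgroup of ℤ_33


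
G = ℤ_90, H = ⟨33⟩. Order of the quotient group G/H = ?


|⟨33⟩| = n / gcd(33, 90) = 90 / 3 = 30
H is normal (ℤ_90 is abelian).
|G/H| = |G| / |H| = 90 / 30 = 3

|G/H| = 3


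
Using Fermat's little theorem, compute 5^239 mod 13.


Fermat's little theorem: if p is prime and gcd(a,p)=1, then a^(p-1) ≡ 1 (mod p)
p = 13 is prime, gcd(5,13) = 1
Reduce exponent: 239 mod 12 = 11
So 5^239 ≡ 5^11 (mod 13)
5^11 mod 13 = 8

5^239 ≡ 8 (mod 13)


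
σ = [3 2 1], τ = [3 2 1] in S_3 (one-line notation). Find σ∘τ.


σ∘τ: apply τ first, then σ
1 →τ 3 →σ 1
2 →τ 2 →σ 2
3 →τ 1 →σ 3

σ∘τ = [1 2 3]


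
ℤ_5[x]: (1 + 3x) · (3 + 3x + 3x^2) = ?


Expand and collect like terms; reduce coefficients mod 5:
x^0: 1·3 = 3 ≡ 3 (mod 5)
x^1: 1·3 + 3·3 = 12 ≡ 2 (mod 5)
x^2: 1·3 + 3·3 = 12 ≡ 2 (mod 5)
x^3: 3·3 = 9 ≡ 4 (mod 5)
Result: 3 + 2x + 2x^2 + 4x^3

f · g = 3 + 2x + 2x^2 + 4x^3


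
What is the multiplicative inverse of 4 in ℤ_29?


Use the extended Euclidean algorithm to write 1 = 4·s + 29·t; then s mod 29 is the inverse.
Euclidean algorithm:
  4 = 0·29 + 4
  29 = 7·4 + 1
  4 = 4·1 + 0
gcd(4,29) = 1
Back-substitution gives: 4·(-7) + 29·(1) = 1
So 4⁻¹ ≡ -7 ≡ 22 (mod 29)
Check: 4 × 22 = 88 ≡ 1 (mod 29) ✓

4⁻¹ ≡ 22 (mod 29)


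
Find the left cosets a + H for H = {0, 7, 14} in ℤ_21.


H = {0, 7, 14}, |H| = 3
Number of cosets = |G|/|H| = 21/3 = 7
0 + H = {0, 7, 14}
1 + H = {1, 8, 15}
2 + H = {2, 9, 16}
3 + H = {3, 10, 17}
4 + H = {4, 11, 18}
5 + H = {5, 12, 19}
6 + H = {6, 13, 20}

Cosets: 0+H={0,7,14}; 1+H={1,8,15}; 2+H={2,9,16}; 3+H={3,10,17}; 4+H={4,11,18}; 5+H={5,12,19}; 6+H={6,13,20}


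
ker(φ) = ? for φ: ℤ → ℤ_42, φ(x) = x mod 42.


Kernel = preimage of identity
ker(φ) = {x ∈ ℤ : x ≡ 0 (mod 42)} = 42ℤ = {0, ±42, ±84, ...}

ker(φ) = 42ℤ


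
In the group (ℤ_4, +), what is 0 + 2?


Operation: addition mod 4
0 + 2 = (a + b) mod 4 with a = 0, b = 2

0 + 2 = 2


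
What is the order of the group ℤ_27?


ℤ_n has n elements.

|ℤ_27| = 27


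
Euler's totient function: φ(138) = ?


Factor n: 138 = 2 × 3 × 23
φ(n) = n · ∏(1 - 1/p) over distinct primes p | n
φ(138) = 138 · (1 - 1/2) · (1 - 1/3) · (1 - 1/23) = 44

φ(138) = 44


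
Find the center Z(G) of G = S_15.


Z(G) = {g ∈ G | gx = xg for all x ∈ G}
S_n is non-abelian for n ≥ 3; Z(S_15) is trivial

Z(S_15) = {e}


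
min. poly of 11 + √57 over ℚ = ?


Let α = 11 + √57. Then α - 11 = √57, so (α - 11)² = 57, giving α² - 22α + 64 = 0. Degree 2 and α ∉ ℚ, so this is the minimal polynomial.

Minimal polynomial: x² - 22x + 64


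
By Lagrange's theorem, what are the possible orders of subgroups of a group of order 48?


Lagrange's theorem: |H| divides |G|
|G| = 48
Divisors of 48: 1, 2, 3, 4, 6, 8, 12, 16, 24, 48

Possible subgroup orders: {1, 2, 3, 4, 6, 8, 12, 16, 24, 48}


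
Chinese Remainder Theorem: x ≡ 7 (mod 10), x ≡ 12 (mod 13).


m₁ = 10, m₂ = 13, gcd = 1, so CRT applies. M = m₁·m₂ = 130
Let M₁ = M/m₁ = 13, M₂ = M/m₂ = 10
Find y₁ ≡ M₁⁻¹ (mod m₁): 13⁻¹ ≡ 7 (mod 10)
Find y₂ ≡ M₂⁻¹ (mod m₂): 10⁻¹ ≡ 4 (mod 13)
x = a₁·M₁·y₁ + a₂·M₂·y₂ = 7·13·7 + 12·10·4 = 1117
Reduce mod 130: x ≡ 77
Check: 77 mod 10 = 7 ✓, 77 mod 13 = 12 ✓

x ≡ 77 (mod 130)


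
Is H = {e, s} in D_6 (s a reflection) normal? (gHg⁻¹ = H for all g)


H = {e, s} in D_6 (s a reflection)
r·s·r⁻¹ = sr⁻² ≠ s for n ≥ 3, so {e, s} is not closed under conjugation

No, not a normal subgroup


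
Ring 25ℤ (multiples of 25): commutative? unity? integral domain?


25ℤ is a commutative ring under +,× but has no multiplicative identity (1 ∉ 25ℤ); it has no zero divisors, but without unity it is not an integral domain
Commutative: Yes
Integral domain: No
Has unity: No

25ℤ (multiples of 25): Commutative=Yes, Unity=No


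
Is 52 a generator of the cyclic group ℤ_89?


g generates ℤ_n iff gcd(g, n) = 1
gcd(52, 89) = 1
Since gcd = 1, 52 is a generator.

Yes, 52 generates ℤ_89


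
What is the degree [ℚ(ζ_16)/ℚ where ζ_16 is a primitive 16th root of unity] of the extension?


[ℚ(ζ_n):ℚ] = deg Φ_n(x) = φ(n). Here φ(16) = 8

[ℚ(ζ_16)/ℚ where ζ_16 is a primitive 16th root of unity] = 8


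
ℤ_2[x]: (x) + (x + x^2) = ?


Add coefficients mod 2:
x^0: 0 + 0 = 0 (mod 2)
x^1: 1 + 1 = 0 (mod 2)
x^2: 0 + 1 = 1 (mod 2)
Result: x^2

f + g = x^2


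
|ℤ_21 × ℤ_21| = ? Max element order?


|ℤ_21 × ℤ_21| = 21 × 21 = 441
Max element order = lcm(21,21) = 21
Cyclic? No (gcd=21)

|ℤ_21×ℤ_21| = 441, max element order = 21


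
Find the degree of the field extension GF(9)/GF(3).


GF(9) = GF(3^2), so the extension degree is 2

[GF(9)/GF(3)] = 2


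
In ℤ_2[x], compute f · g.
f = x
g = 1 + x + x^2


Expand and collect like terms; reduce coefficients mod 2:
x^0: 0·1 = 0 ≡ 0 (mod 2)
x^1: 0·1 + 1·1 = 1 ≡ 1 (mod 2)
x^2: 0·1 + 1·1 = 1 ≡ 1 (mod 2)
x^3: 1·1 = 1 ≡ 1 (mod 2)
Result: x + x^2 + x^3

f · g = x + x^2 + x^3


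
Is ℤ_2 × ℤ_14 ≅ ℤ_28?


Comparing ℤ_2 × ℤ_14 and ℤ_28:
gcd(2,14) = 2 ≠ 1. Max element order in ℤ_2×ℤ_14 is lcm(2,14) = 14 < 28, so it has no element of order 28

No, ℤ_2 × ℤ_14 ≇ ℤ_28


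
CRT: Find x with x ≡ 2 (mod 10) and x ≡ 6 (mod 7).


m₁ = 10, m₂ = 7, gcd = 1, so CRT applies. M = m₁·m₂ = 70
Let M₁ = M/m₁ = 7, M₂ = M/m₂ = 10
Find y₁ ≡ M₁⁻¹ (mod m₁): 7⁻¹ ≡ 3 (mod 10)
Find y₂ ≡ M₂⁻¹ (mod m₂): 10⁻¹ ≡ 5 (mod 7)
x = a₁·M₁·y₁ + a₂·M₂·y₂ = 2·7·3 + 6·10·5 = 342
Reduce mod 70: x ≡ 62
Check: 62 mod 10 = 2 ✓, 62 mod 7 = 6 ✓

x ≡ 62 (mod 70)


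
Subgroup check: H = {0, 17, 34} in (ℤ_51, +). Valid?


Subgroup test for H = {0, 17, 34} in (ℤ_51, +):
(1) 0 ∈ H? Yes
(2) Closure: for all a,b ∈ H, (a+b) mod 51 ∈ H? Yes
(3) Inverses: for all a ∈ H, -a mod 51 ∈ H? Yes

Yes, H is a subgroup of ℤ_51


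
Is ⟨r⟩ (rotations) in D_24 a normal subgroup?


H = ⟨r⟩ (rotations) in D_24
The rotation subgroup ⟨r⟩ has index 2 in D_24, so it is normal

Yes, normal subgroup


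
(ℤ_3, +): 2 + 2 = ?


Operation: addition mod 3
2 + 2 = (a + b) mod 3 with a = 2, b = 2

2 + 2 = 1


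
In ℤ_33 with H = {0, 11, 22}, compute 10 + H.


10 + H = {10 + h (mod 33) : h ∈ H}
10+0=10, 10+11=21, 10+22=32

10 + H = {10, 21, 32}


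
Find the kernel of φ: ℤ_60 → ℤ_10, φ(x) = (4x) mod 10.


Kernel = preimage of identity
ker(φ) = {x ∈ ℤ_60 : 4x ≡ 0 (mod 10)}. Since 10 | 60, φ is well-defined. The kernel is the cyclic subgroup ⟨5⟩ of ℤ_60 (order 12), i.e. {0, 5, 10, 15, 20, 25, 30, 35, 40, 45, 50, 55}

ker(φ) = {0, 5, 10, 15, 20, 25, 30, 35, 40, 45, 50, 55}


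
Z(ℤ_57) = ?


Z(G) = {g ∈ G | gx = xg for all x ∈ G}
ℤ_57 is abelian, so Z(G) = G

Z(ℤ_57) = ℤ_57


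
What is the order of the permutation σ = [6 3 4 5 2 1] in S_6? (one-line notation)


Cycle decomposition: (1 6) (2 3 4 5)
Cycle lengths: 2, 4
Order = lcm(2, 4) = 4

ord(σ) = 4


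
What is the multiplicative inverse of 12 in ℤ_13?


Use the extended Euclidean algorithm to write 1 = 12·s + 13·t; then s mod 13 is the inverse.
Euclidean algorithm:
  12 = 0·13 + 12
  13 = 1·12 + 1
  12 = 12·1 + 0
gcd(12,13) = 1
Back-substitution gives: 12·(-1) + 13·(1) = 1
So 12⁻¹ ≡ -1 ≡ 12 (mod 13)
Check: 12 × 12 = 144 ≡ 1 (mod 13) ✓

12⁻¹ ≡ 12 (mod 13)


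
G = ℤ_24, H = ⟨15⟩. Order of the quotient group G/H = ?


|⟨15⟩| = n / gcd(15, 24) = 24 / 3 = 8
H is normal (ℤ_24 is abelian).
|G/H| = |G| / |H| = 24 / 8 = 3

|G/H| = 3


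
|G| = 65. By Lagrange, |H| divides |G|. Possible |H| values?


Lagrange's theorem: |H| divides |G|
|G| = 65
Divisors of 65: 1, 5, 13, 65

Possible subgroup orders: {1, 5, 13, 65}


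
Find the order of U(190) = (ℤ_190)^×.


U(n) is the group of units mod n; |U(n)| = φ(n)
|U(190)| = φ(190) = 72

|U(190) = (ℤ_190)^×| = 72


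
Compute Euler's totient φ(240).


Factor n: 240 = 2^4 × 3 × 5
φ(n) = n · ∏(1 - 1/p) over distinct primes p | n
φ(240) = 240 · (1 - 1/2) · (1 - 1/3) · (1 - 1/5) = 64

φ(240) = 64


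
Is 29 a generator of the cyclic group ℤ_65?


g generates ℤ_n iff gcd(g, n) = 1
gcd(29, 65) = 1
Since gcd = 1, 29 is a generator.

Yes, 29 generates ℤ_65


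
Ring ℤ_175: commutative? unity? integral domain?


ℤ_175 is a commutative ring with unity 1; 175 = 5×35 is composite, so 5·35 ≡ 0 gives zero divisors (not an integral domain)
Commutative: Yes
Integral domain: No
Has unity: Yes

ℤ_175: Commutative=Yes, Unity=Yes


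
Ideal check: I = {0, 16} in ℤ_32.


Check ideal conditions for I = {0, 16} in ℤ_32:
(1) I is an additive subgroup? Yes
(2) For r ∈ ℤ_32 and a ∈ I: r·a ∈ I? Yes

Yes, I is an ideal of ℤ_32


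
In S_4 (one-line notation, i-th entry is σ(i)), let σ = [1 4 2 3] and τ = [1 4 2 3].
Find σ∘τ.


σ∘τ: apply τ first, then σ
1 →τ 1 →σ 1
2 →τ 4 →σ 3
3 →τ 2 →σ 4
4 →τ 3 →σ 2

σ∘τ = [1 3 4 2]


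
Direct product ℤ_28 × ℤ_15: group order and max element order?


|ℤ_28 × ℤ_15| = 28 × 15 = 420
Max element order = lcm(28,15) = 420
Cyclic? Yes (gcd=1)

|ℤ_28×ℤ_15| = 420, max element order = 420


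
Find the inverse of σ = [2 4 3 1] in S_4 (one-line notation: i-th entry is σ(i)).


To find σ⁻¹, swap domain and range:
σ(1) = 2 → σ⁻¹(2) = 1
σ(2) = 4 → σ⁻¹(4) = 2
σ(3) = 3 → σ⁻¹(3) = 3
σ(4) = 1 → σ⁻¹(1) = 4

σ⁻¹ = [4 1 3 2]


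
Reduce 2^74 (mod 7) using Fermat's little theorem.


Fermat's little theorem: if p is prime and gcd(a,p)=1, then a^(p-1) ≡ 1 (mod p)
p = 7 is prime, gcd(2,7) = 1
Reduce exponent: 74 mod 6 = 2
So 2^74 ≡ 2^2 (mod 7)
2^2 mod 7 = 4

2^74 ≡ 4 (mod 7)


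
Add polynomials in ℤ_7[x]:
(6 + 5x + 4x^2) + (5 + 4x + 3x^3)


Add coefficients mod 7:
x^0: 6 + 5 = 4 (mod 7)
x^1: 5 + 4 = 2 (mod 7)
x^2: 4 + 0 = 4 (mod 7)
x^3: 0 + 3 = 3 (mod 7)
Result: 4 + 2x + 4x^2 + 3x^3

f + g = 4 + 2x + 4x^2 + 3x^3


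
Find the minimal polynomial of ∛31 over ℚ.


∛31 satisfies x³ - 31 = 0, irreducible over ℚ (no rational root; 31 is not a perfect cube)

Minimal polynomial: x³ - 31


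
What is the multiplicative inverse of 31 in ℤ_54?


Use the extended Euclidean algorithm to write 1 = 31·s + 54·t; then s mod 54 is the inverse.
Euclidean algorithm:
  31 = 0·54 + 31
  54 = 1·31 + 23
  31 = 1·23 + 8
  23 = 2·8 + 7
  8 = 1·7 + 1
  7 = 7·1 + 0
gcd(31,54) = 1
Back-substitution gives: 31·(7) + 54·(-4) = 1
So 31⁻¹ ≡ 7 ≡ 7 (mod 54)
Check: 31 × 7 = 217 ≡ 1 (mod 54) ✓

31⁻¹ ≡ 7 (mod 54)


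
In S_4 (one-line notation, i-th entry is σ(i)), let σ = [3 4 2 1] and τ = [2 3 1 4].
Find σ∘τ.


σ∘τ: apply τ first, then σ
1 →τ 2 →σ 4
2 →τ 3 →σ 2
3 →τ 1 →σ 3
4 →τ 4 →σ 1

σ∘τ = [4 2 3 1]


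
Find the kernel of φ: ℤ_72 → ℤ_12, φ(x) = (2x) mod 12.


Kernel = preimage of identity
ker(φ) = {x ∈ ℤ_72 : 2x ≡ 0 (mod 12)}. Since 12 | 72, φ is well-defined. The kernel is the cyclic subgroup ⟨6⟩ of ℤ_72 (order 12), i.e. {0, 6, 12, 18, 24, 30, 36, 42, 48, 54, 60, 66}

ker(φ) = {0, 6, 12, 18, 24, 30, 36, 42, 48, 54, 60, 66}


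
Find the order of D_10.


|D_n| = 2n (n rotations and n reflections)
|D_10| = 2×10 = 20

|D_10| = 20


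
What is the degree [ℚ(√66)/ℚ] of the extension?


√66 has minimal polynomial x² - 66 (irreducible over ℚ since 66 is squarefree)

[ℚ(√66)/ℚ] = 2


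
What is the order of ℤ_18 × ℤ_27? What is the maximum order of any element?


|ℤ_18 × ℤ_27| = 18 × 27 = 486
Max element order = lcm(18,27) = 54
Cyclic? No (gcd=9)

|ℤ_18×ℤ_27| = 486, max element order = 54


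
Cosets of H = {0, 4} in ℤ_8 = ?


H = {0, 4}, |H| = 2
Number of cosets = |G|/|H| = 8/2 = 4
0 + H = {0, 4}
1 + H = {1, 5}
2 + H = {2, 6}
3 + H = {3, 7}

Cosets: 0+H={0,4}; 1+H={1,5}; 2+H={2,6}; 3+H={3,7}


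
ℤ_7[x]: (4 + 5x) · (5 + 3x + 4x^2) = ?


Expand and collect like terms; reduce coefficients mod 7:
x^0: 4·5 = 20 ≡ 6 (mod 7)
x^1: 4·3 + 5·5 = 37 ≡ 2 (mod 7)
x^2: 4·4 + 5·3 = 31 ≡ 3 (mod 7)
x^3: 5·4 = 20 ≡ 6 (mod 7)
Result: 6 + 2x + 3x^2 + 6x^3

f · g = 6 + 2x + 3x^2 + 6x^3


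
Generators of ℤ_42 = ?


g generates ℤ_n iff gcd(g,n) = 1
Prime factors of 42: 2, 3, 7
Generators are g ∈ {1,...,41} not divisible by any of these primes.
Generators: {1, 5, 11, 13, 17, 19, 23, 25, 29, 31, 37, 41}
Number of generators = φ(42) = 12

Generators of ℤ_42 = {1, 5, 11, 13, 17, 19, 23, 25, 29, 31, 37, 41}


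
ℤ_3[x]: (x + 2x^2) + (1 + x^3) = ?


Add coefficients mod 3:
x^0: 0 + 1 = 1 (mod 3)
x^1: 1 + 0 = 1 (mod 3)
x^2: 2 + 0 = 2 (mod 3)
x^3: 0 + 1 = 1 (mod 3)
Result: 1 + x + 2x^2 + x^3

f + g = 1 + x + 2x^2 + x^3


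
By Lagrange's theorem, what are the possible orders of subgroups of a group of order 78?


Lagrange's theorem: |H| divides |G|
|G| = 78
Divisors of 78: 1, 2, 3, 6, 13, 26, 39, 78

Possible subgroup orders: {1, 2, 3, 6, 13, 26, 39, 78}


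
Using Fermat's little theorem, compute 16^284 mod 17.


Fermat's little theorem: if p is prime and gcd(a,p)=1, then a^(p-1) ≡ 1 (mod p)
p = 17 is prime, gcd(16,17) = 1
Reduce exponent: 284 mod 16 = 12
So 16^284 ≡ 16^12 (mod 17)
16^12 mod 17 = 1

16^284 ≡ 1 (mod 17)


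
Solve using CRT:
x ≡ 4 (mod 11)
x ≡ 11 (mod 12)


m₁ = 11, m₂ = 12, gcd = 1, so CRT applies. M = m₁·m₂ = 132
Let M₁ = M/m₁ = 12, M₂ = M/m₂ = 11
Find y₁ ≡ M₁⁻¹ (mod m₁): 12⁻¹ ≡ 1 (mod 11)
Find y₂ ≡ M₂⁻¹ (mod m₂): 11⁻¹ ≡ 11 (mod 12)
x = a₁·M₁·y₁ + a₂·M₂·y₂ = 4·12·1 + 11·11·11 = 1379
Reduce mod 132: x ≡ 59
Check: 59 mod 11 = 4 ✓, 59 mod 12 = 11 ✓

x ≡ 59 (mod 132)


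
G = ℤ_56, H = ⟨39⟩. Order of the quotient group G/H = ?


|⟨39⟩| = n / gcd(39, 56) = 56 / 1 = 56
H is normal (ℤ_56 is abelian).
|G/H| = |G| / |H| = 56 / 56 = 1

|G/H| = 1


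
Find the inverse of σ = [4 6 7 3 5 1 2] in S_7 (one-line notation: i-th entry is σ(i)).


To find σ⁻¹, swap domain and range:
σ(1) = 4 → σ⁻¹(4) = 1
σ(2) = 6 → σ⁻¹(6) = 2
σ(3) = 7 → σ⁻¹(7) = 3
σ(4) = 3 → σ⁻¹(3) = 4
σ(5) = 5 → σ⁻¹(5) = 5
σ(6) = 1 → σ⁻¹(1) = 6
σ(7) = 2 → σ⁻¹(2) = 7

σ⁻¹ = [6 7 4 1 5 2 3]


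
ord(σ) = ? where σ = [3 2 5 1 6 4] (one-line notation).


Cycle decomposition: (1 3 5 6 4)
Cycle lengths: 5
Order = lcm(5) = 5

ord(σ) = 5


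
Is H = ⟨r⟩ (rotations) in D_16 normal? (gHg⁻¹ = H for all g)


H = ⟨r⟩ (rotations) in D_16
The rotation subgroup ⟨r⟩ has index 2 in D_16, so it is normal

Yes, normal subgroup


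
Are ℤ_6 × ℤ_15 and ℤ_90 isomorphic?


Comparing ℤ_6 × ℤ_15 and ℤ_90:
gcd(6,15) = 3 ≠ 1. Max element order in ℤ_6×ℤ_15 is lcm(6,15) = 30 < 90, so it has no element of order 90

No, ℤ_6 × ℤ_15 ≇ ℤ_90


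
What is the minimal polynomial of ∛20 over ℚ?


∛20 satisfies x³ - 20 = 0, irreducible over ℚ (no rational root; 20 is not a perfect cube)

Minimal polynomial: x³ - 20


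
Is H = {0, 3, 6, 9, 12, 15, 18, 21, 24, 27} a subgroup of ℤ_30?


Subgroup test for H = {0, 3, 6, 9, 12, 15, 18, 21, 24, 27} in (ℤ_30, +):
(1) 0 ∈ H? Yes
(2) Closure: for all a,b ∈ H, (a+b) mod 30 ∈ H? Yes
(3) Inverses: for all a ∈ H, -a mod 30 ∈ H? Yes

Yes, H is a subgroup of ℤ_30


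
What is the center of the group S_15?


Z(G) = {g ∈ G | gx = xg for all x ∈ G}
S_n is non-abelian for n ≥ 3; Z(S_15) is trivial

Z(S_15) = {e}


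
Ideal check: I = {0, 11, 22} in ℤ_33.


Check ideal conditions for I = {0, 11, 22} in ℤ_33:
(1) I is an additive subgroup? Yes
(2) For r ∈ ℤ_33 and a ∈ I: r·a ∈ I? Yes

Yes, I is an ideal of ℤ_33


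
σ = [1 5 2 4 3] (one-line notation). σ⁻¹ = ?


To find σ⁻¹, swap domain and range:
σ(1) = 1 → σ⁻¹(1) = 1
σ(2) = 5 → σ⁻¹(5) = 2
σ(3) = 2 → σ⁻¹(2) = 3
σ(4) = 4 → σ⁻¹(4) = 4
σ(5) = 3 → σ⁻¹(3) = 5

σ⁻¹ = [1 3 5 4 2]


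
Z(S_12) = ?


Z(G) = {g ∈ G | gx = xg for all x ∈ G}
S_n is non-abelian for n ≥ 3; Z(S_12) is trivial

Z(S_12) = {e}


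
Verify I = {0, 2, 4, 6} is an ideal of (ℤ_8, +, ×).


Check ideal conditions for I = {0, 2, 4, 6} in ℤ_8:
(1) I is an additive subgroup? Yes
(2) For r ∈ ℤ_8 and a ∈ I: r·a ∈ I? Yes

Yes, I is an ideal of ℤ_8


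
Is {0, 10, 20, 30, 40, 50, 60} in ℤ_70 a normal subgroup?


H = {0, 10, 20, 30, 40, 50, 60} in ℤ_70
ℤ_70 is abelian; every subgroup of an abelian group is normal

Yes, normal subgroup


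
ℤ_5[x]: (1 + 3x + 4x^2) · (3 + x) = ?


Expand and collect like terms; reduce coefficients mod 5:
x^0: 1·3 = 3 ≡ 3 (mod 5)
x^1: 1·1 + 3·3 = 10 ≡ 0 (mod 5)
x^2: 3·1 + 4·3 = 15 ≡ 0 (mod 5)
x^3: 4·1 = 4 ≡ 4 (mod 5)
Result: 3 + 4x^3

f · g = 3 + 4x^3


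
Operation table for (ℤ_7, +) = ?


Elements: {0, 1, 2, 3, 4, 5, 6}
Operation: addition mod 7
Entry (a, b) = (a + b) mod 7

Cayley table:
  | 0 | 1 | 2 | 3 | 4 | 5 | 6
0 | 0 | 1 | 2 | 3 | 4 | 5 | 6
1 | 1 | 2 | 3 | 4 | 5 | 6 | 0
2 | 2 | 3 | 4 | 5 | 6 | 0 | 1
3 | 3 | 4 | 5 | 6 | 0 | 1 | 2
4 | 4 | 5 | 6 | 0 | 1 | 2 | 3
5 | 5 | 6 | 0 | 1 | 2 | 3 | 4
6 | 6 | 0 | 1 | 2 | 3 | 4 | 5


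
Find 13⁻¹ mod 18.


Use the extended Euclidean algorithm to write 1 = 13·s + 18·t; then s mod 18 is the inverse.
Euclidean algorithm:
  13 = 0·18 + 13
  18 = 1·13 + 5
  13 = 2·5 + 3
  5 = 1·3 + 2
  3 = 1·2 + 1
  2 = 2·1 + 0
gcd(13,18) = 1
Back-substitution gives: 13·(7) + 18·(-5) = 1
So 13⁻¹ ≡ 7 ≡ 7 (mod 18)
Check: 13 × 7 = 91 ≡ 1 (mod 18) ✓

13⁻¹ ≡ 7 (mod 18)


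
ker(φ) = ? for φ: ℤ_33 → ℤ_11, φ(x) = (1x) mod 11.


Kernel = preimage of identity
ker(φ) = {x ∈ ℤ_33 : 1x ≡ 0 (mod 11)}. Since 11 | 33, φ is well-defined. The kernel is the cyclic subgroup ⟨11⟩ of ℤ_33 (order 3), i.e. {0, 11, 22}

ker(φ) = {0, 11, 22}


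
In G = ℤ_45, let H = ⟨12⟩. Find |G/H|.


|⟨12⟩| = n / gcd(12, 45) = 45 / 3 = 15
H is normal (ℤ_45 is abelian).
|G/H| = |G| / |H| = 45 / 15 = 3

|G/H| = 3


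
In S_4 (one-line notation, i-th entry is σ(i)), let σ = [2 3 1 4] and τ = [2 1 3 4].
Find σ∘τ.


σ∘τ: apply τ first, then σ
1 →τ 2 →σ 3
2 →τ 1 →σ 2
3 →τ 3 →σ 1
4 →τ 4 →σ 4

σ∘τ = [3 2 1 4]


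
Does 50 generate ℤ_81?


g generates ℤ_n iff gcd(g, n) = 1
gcd(50, 81) = 1
Since gcd = 1, 50 is a generator.

Yes, 50 generates ℤ_81


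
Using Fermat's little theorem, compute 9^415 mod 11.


Fermat's little theorem: if p is prime and gcd(a,p)=1, then a^(p-1) ≡ 1 (mod p)
p = 11 is prime, gcd(9,11) = 1
Reduce exponent: 415 mod 10 = 5
So 9^415 ≡ 9^5 (mod 11)
9^5 mod 11 = 1

9^415 ≡ 1 (mod 11)


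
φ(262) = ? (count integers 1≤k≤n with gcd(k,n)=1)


Factor n: 262 = 2 × 131
φ(n) = n · ∏(1 - 1/p) over distinct primes p | n
φ(262) = 262 · (1 - 1/2) · (1 - 1/131) = 130

φ(262) = 130


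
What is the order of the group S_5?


|S_n| = n! (number of permutations of n symbols)
|S_5| = 5! = 120

|S_5| = 120


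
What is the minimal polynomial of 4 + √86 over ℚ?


Let α = 4 + √86. Then α - 4 = √86, so (α - 4)² = 86, giving α² - 8α - 70 = 0. Degree 2 and α ∉ ℚ, so this is the minimal polynomial.

Minimal polynomial: x² - 8x - 70


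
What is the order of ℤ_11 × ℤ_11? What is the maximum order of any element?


|ℤ_11 × ℤ_11| = 11 × 11 = 121
Max element order = lcm(11,11) = 11
Cyclic? No (gcd=11)

|ℤ_11×ℤ_11| = 121, max element order = 11


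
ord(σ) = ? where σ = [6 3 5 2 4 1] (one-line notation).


Cycle decomposition: (1 6) (2 3 5 4)
Cycle lengths: 2, 4
Order = lcm(2, 4) = 4

ord(σ) = 4


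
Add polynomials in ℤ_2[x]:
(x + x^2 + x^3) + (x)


Add coefficients mod 2:
x^0: 0 + 0 = 0 (mod 2)
x^1: 1 + 1 = 0 (mod 2)
x^2: 1 + 0 = 1 (mod 2)
x^3: 1 + 0 = 1 (mod 2)
Result: x^2 + x^3

f + g = x^2 + x^3


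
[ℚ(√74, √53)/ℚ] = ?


[ℚ(√74,√53):ℚ] = [ℚ(√74,√53):ℚ(√74)]·[ℚ(√74):ℚ] = 2·2 = 4

[ℚ(√74, √53)/ℚ] = 4


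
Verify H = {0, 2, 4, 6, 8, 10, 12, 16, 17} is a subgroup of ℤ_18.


Subgroup test for H = {0, 2, 4, 6, 8, 10, 12, 16, 17} in (ℤ_18, +):
(1) 0 ∈ H? Yes
(2) Closure: for all a,b ∈ H, (a+b) mod 18 ∈ H? No  [counterexample: 2 + 12 = 14 ∉ H]
(3) Inverses: for all a ∈ H, -a mod 18 ∈ H? No

No, H is not a subgroup of ℤ_18


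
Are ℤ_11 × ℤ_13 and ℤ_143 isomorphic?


Comparing ℤ_11 × ℤ_13 and ℤ_143:
gcd(11,13) = 1, so ℤ_11 × ℤ_13 ≅ ℤ_143 (CRT)

Yes, ℤ_11 × ℤ_13 ≅ ℤ_143


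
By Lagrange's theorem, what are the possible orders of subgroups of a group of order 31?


Lagrange's theorem: |H| divides |G|
|G| = 31
Divisors of 31: 1, 31

Possible subgroup orders: {1, 31}


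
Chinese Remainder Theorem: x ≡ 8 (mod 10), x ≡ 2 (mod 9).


m₁ = 10, m₂ = 9, gcd = 1, so CRT applies. M = m₁·m₂ = 90
Let M₁ = M/m₁ = 9, M₂ = M/m₂ = 10
Find y₁ ≡ M₁⁻¹ (mod m₁): 9⁻¹ ≡ 9 (mod 10)
Find y₂ ≡ M₂⁻¹ (mod m₂): 10⁻¹ ≡ 1 (mod 9)
x = a₁·M₁·y₁ + a₂·M₂·y₂ = 8·9·9 + 2·10·1 = 668
Reduce mod 90: x ≡ 38
Check: 38 mod 10 = 8 ✓, 38 mod 9 = 2 ✓

x ≡ 38 (mod 90)


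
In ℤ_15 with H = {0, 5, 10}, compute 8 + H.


8 + H = {8 + h (mod 15) : h ∈ H}
8+0=8, 8+5=13, 8+10=3
8 + H = {3, 8, 13} = 3 + H

8 + H = {3, 8, 13}


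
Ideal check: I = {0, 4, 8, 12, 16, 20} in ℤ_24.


Check ideal conditions for I = {0, 4, 8, 12, 16, 20} in ℤ_24:
(1) I is an additive subgroup? Yes
(2) For r ∈ ℤ_24 and a ∈ I: r·a ∈ I? Yes

Yes, I is an ideal of ℤ_24


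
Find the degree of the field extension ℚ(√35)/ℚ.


√35 has minimal polynomial x² - 35 (irreducible over ℚ since 35 is squarefree)

[ℚ(√35)/ℚ] = 2


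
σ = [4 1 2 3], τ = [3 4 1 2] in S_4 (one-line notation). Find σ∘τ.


σ∘τ: apply τ first, then σ
1 →τ 3 →σ 2
2 →τ 4 →σ 3
3 →τ 1 →σ 4
4 →τ 2 →σ 1

σ∘τ = [2 3 4 1]


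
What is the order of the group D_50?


|D_n| = 2n (n rotations and n reflections)
|D_50| = 2×50 = 100

|D_50| = 100


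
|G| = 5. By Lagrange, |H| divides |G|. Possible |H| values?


Lagrange's theorem: |H| divides |G|
|G| = 5
Divisors of 5: 1, 5

Possible subgroup orders: {1, 5}


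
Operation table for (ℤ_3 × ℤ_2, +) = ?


Elements: {(0,0), (0,1), (1,0), (1,1), (2,0), (2,1)}
Operation: componentwise addition mod (3, 2)
Entry (a, b) = ((a₁+b₁) mod 3, (a₂+b₂) mod 2)

Cayley table:
      | (0,0) | (0,1) | (1,0) | (1,1) | (2,0) | (2,1)
(0,0) | (0,0) | (0,1) | (1,0) | (1,1) | (2,0) | (2,1)
(0,1) | (0,1) | (0,0) | (1,1) | (1,0) | (2,1) | (2,0)
(1,0) | (1,0) | (1,1) | (2,0) | (2,1) | (0,0) | (0,1)
(1,1) | (1,1) | (1,0) | (2,1) | (2,0) | (0,1) | (0,0)
(2,0) | (2,0) | (2,1) | (0,0) | (0,1) | (1,0) | (1,1)
(2,1) | (2,1) | (2,0) | (0,1) | (0,0) | (1,1) | (1,0)


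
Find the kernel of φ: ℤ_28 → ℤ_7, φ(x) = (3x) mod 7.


Kernel = preimage of identity
ker(φ) = {x ∈ ℤ_28 : 3x ≡ 0 (mod 7)}. Since 7 | 28, φ is well-defined. The kernel is the cyclic subgroup ⟨7⟩ of ℤ_28 (order 4), i.e. {0, 7, 14, 21}

ker(φ) = {0, 7, 14, 21}


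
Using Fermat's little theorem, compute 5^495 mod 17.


Fermat's little theorem: if p is prime and gcd(a,p)=1, then a^(p-1) ≡ 1 (mod p)
p = 17 is prime, gcd(5,17) = 1
Reduce exponent: 495 mod 16 = 15
So 5^495 ≡ 5^15 (mod 17)
5^15 mod 17 = 7

5^495 ≡ 7 (mod 17)


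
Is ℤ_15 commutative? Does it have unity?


ℤ_15 is a commutative ring with unity 1; 15 = 3×5 is composite, so 3·5 ≡ 0 gives zero divisors (not an integral domain)
Commutative: Yes
Integral domain: No
Has unity: Yes

ℤ_15: Commutative=Yes, Unity=Yes


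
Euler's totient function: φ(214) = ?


Factor n: 214 = 2 × 107
φ(n) = n · ∏(1 - 1/p) over distinct primes p | n
φ(214) = 214 · (1 - 1/2) · (1 - 1/107) = 106

φ(214) = 106


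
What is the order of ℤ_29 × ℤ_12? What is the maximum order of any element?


|ℤ_29 × ℤ_12| = 29 × 12 = 348
Max element order = lcm(29,12) = 348
Cyclic? Yes (gcd=1)

|ℤ_29×ℤ_12| = 348, max element order = 348


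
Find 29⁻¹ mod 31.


Use the extended Euclidean algorithm to write 1 = 29·s + 31·t; then s mod 31 is the inverse.
Euclidean algorithm:
  29 = 0·31 + 29
  31 = 1·29 + 2
  29 = 14·2 + 1
  2 = 2·1 + 0
gcd(29,31) = 1
Back-substitution gives: 29·(15) + 31·(-14) = 1
So 29⁻¹ ≡ 15 ≡ 15 (mod 31)
Check: 29 × 15 = 435 ≡ 1 (mod 31) ✓

29⁻¹ ≡ 15 (mod 31)


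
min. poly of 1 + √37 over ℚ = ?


Let α = 1 + √37. Then α - 1 = √37, so (α - 1)² = 37, giving α² - 2α - 36 = 0. Degree 2 and α ∉ ℚ, so this is the minimal polynomial.

Minimal polynomial: x² - 2x - 36


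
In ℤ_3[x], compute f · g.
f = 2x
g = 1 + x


Expand and collect like terms; reduce coefficients mod 3:
x^0: 0·1 = 0 ≡ 0 (mod 3)
x^1: 0·1 + 2·1 = 2 ≡ 2 (mod 3)
x^2: 2·1 = 2 ≡ 2 (mod 3)
Result: 2x + 2x^2

f · g = 2x + 2x^2


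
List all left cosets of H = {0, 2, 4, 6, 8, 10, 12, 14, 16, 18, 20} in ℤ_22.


H = {0, 2, 4, 6, 8, 10, 12, 14, 16, 18, 20}, |H| = 11
Number of cosets = |G|/|H| = 22/11 = 2
0 + H = {0, 2, 4, 6, 8, 10, 12, 14, 16, 18, 20}
1 + H = {1, 3, 5, 7, 9, 11, 13, 15, 17, 19, 21}

Cosets: 0+H={0,2,4,6,8,10,12,14,16,18,20}; 1+H={1,3,5,7,9,11,13,15,17,19,21}


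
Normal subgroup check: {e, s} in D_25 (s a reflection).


H = {e, s} in D_25 (s a reflection)
r·s·r⁻¹ = sr⁻² ≠ s for n ≥ 3, so {e, s} is not closed under conjugation

No, not a normal subgroup


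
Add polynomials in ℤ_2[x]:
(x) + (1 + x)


Add coefficients mod 2:
x^0: 0 + 1 = 1 (mod 2)
x^1: 1 + 1 = 0 (mod 2)
Result: 1

f + g = 1


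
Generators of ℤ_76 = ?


g generates ℤ_n iff gcd(g,n) = 1
Prime factors of 76: 2, 19
Generators are g ∈ {1,...,75} not divisible by any of these primes.
Generators: {1, 3, 5, 7, 9, 11, 13, 15, 17, 21, 23, 25, 27, 29, 31, 33, 35, 37, 39, 41, 43, 45, 47, 49, 51, 53, 55, 59, 61, 63, 65, 67, 69, 71, 73, 75}
Number of generators = φ(76) = 36

Generators of ℤ_76 = {1, 3, 5, 7, 9, 11, 13, 15, 17, 21, 23, 25, 27, 29, 31, 33, 35, 37, 39, 41, 43, 45, 47, 49, 51, 53, 55, 59, 61, 63, 65, 67, 69, 71, 73, 75}


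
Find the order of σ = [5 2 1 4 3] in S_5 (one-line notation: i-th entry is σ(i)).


Cycle decomposition: (1 5 3)
Cycle lengths: 3
Order = lcm(3) = 3

ord(σ) = 3


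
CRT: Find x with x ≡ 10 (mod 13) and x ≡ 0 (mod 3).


m₁ = 13, m₂ = 3, gcd = 1, so CRT applies. M = m₁·m₂ = 39
Let M₁ = M/m₁ = 3, M₂ = M/m₂ = 13
Find y₁ ≡ M₁⁻¹ (mod m₁): 3⁻¹ ≡ 9 (mod 13)
Find y₂ ≡ M₂⁻¹ (mod m₂): 13⁻¹ ≡ 1 (mod 3)
x = a₁·M₁·y₁ + a₂·M₂·y₂ = 10·3·9 + 0·13·1 = 270
Reduce mod 39: x ≡ 36
Check: 36 mod 13 = 10 ✓, 36 mod 3 = 0 ✓

x ≡ 36 (mod 39)


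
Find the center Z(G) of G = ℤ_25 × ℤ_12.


Z(G) = {g ∈ G | gx = xg for all x ∈ G}
Direct product of abelian groups is abelian, so Z(G) = G

Z(ℤ_25 × ℤ_12) = ℤ_25 × ℤ_12


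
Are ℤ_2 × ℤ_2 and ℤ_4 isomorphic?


Comparing ℤ_2 × ℤ_2 and ℤ_4:
gcd(2,2) = 2 ≠ 1. Max element order in ℤ_2×ℤ_2 is lcm(2,2) = 2 < 4, so it has no element of order 4

No, ℤ_2 × ℤ_2 ≇ ℤ_4
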